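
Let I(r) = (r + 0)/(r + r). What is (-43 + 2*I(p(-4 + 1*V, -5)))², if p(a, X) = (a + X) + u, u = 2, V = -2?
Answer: 1764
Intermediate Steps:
p(a, X) = 2 + X + a (p(a, X) = (a + X) + 2 = (X + a) + 2 = 2 + X + a)
I(r) = ½ (I(r) = r/((2*r)) = r*(1/(2*r)) = ½)
(-43 + 2*I(p(-4 + 1*V, -5)))² = (-43 + 2*(½))² = (-43 + 1)² = (-42)² = 1764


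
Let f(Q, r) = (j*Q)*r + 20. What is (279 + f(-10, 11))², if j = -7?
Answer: 1142761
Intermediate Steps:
f(Q, r) = 20 - 7*Q*r (f(Q, r) = (-7*Q)*r + 20 = -7*Q*r + 20 = 20 - 7*Q*r)
(279 + f(-10, 11))² = (279 + (20 - 7*(-10)*11))² = (279 + (20 + 770))² = (279 + 790)² = 1069² = 1142761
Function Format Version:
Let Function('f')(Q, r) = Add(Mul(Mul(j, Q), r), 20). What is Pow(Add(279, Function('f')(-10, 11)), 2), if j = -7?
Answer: 1142761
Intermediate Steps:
Function('f')(Q, r) = Add(20, Mul(-7, Q, r)) (Function('f')(Q, r) = Add(Mul(Mul(-7, Q), r), 20) = Add(Mul(-7, Q, r), 20) = Add(20, Mul(-7, Q, r)))
Pow(Add(279, Function('f')(-10, 11)), 2) = Pow(Add(279, Add(20, Mul(-7, -10, 11))), 2) = Pow(Add(279, Add(20, 770)), 2) = Pow(Add(279, 790), 2) = Pow(1069, 2) = 1142761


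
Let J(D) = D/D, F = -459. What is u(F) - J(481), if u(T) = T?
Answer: -460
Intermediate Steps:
J(D) = 1
u(F) - J(481) = -459 - 1*1 = -459 - 1 = -460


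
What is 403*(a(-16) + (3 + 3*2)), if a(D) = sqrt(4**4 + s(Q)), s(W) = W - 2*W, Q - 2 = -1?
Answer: 3627 + 403*sqrt(255) ≈ 10062.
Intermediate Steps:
Q = 1 (Q = 2 - 1 = 1)
s(W) = -W (s(W) = W - 2*W = -W)
a(D) = sqrt(255) (a(D) = sqrt(4**4 - 1*1) = sqrt(256 - 1) = sqrt(255))
403*(a(-16) + (3 + 3*2)) = 403*(sqrt(255) + (3 + 3*2)) = 403*(sqrt(255) + (3 + 6)) = 403*(sqrt(255) + 9) = 403*(9 + sqrt(255)) = 3627 + 403*sqrt(255)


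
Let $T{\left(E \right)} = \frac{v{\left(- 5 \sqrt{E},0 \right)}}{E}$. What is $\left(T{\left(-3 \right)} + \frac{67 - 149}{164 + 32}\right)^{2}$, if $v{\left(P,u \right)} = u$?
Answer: $\frac{1681}{9604} \approx 0.17503$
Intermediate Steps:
$T{\left(E \right)} = 0$ ($T{\left(E \right)} = \frac{0}{E} = 0$)
$\left(T{\left(-3 \right)} + \frac{67 - 149}{164 + 32}\right)^{2} = \left(0 + \frac{67 - 149}{164 + 32}\right)^{2} = \left(0 - \frac{82}{196}\right)^{2} = \left(0 - \frac{41}{98}\right)^{2} = \left(- \frac{41}{98}\right)^{2} = \frac{1681}{9604}$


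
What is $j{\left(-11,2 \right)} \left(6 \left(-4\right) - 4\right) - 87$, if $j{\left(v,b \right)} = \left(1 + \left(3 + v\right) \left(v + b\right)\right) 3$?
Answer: $-6219$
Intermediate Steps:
$j{\left(v,b \right)} = 3 + 3 \left(3 + v\right) \left(b + v\right)$ ($j{\left(v,b \right)} = \left(1 + \left(3 + v\right) \left(b + v\right)\right) 3 = 3 + 3 \left(3 + v\right) \left(b + v\right)$)
$j{\left(-11,2 \right)} \left(6 \left(-4\right) - 4\right) - 87 = \left(3 + 3 \left(-11\right)^{2} + 9 \cdot 2 + 9 \left(-11\right) + 3 \cdot 2 \left(-11\right)\right) \left(6 \left(-4\right) - 4\right) - 87 = \left(3 + 3 \cdot 121 + 18 - 99 - 66\right) \left(-24 - 4\right) - 87 = \left(3 + 363 + 18 - 99 - 66\right) \left(-28\right) - 87 = 219 \left(-28\right) - 87 = -6132 - 87 = -6219$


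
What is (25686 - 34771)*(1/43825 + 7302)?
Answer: -581458444367/8765 ≈ -6.6339e+7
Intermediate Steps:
(25686 - 34771)*(1/43825 + 7302) = -9085*(1/43825 + 7302) = -9085*320010151/43825 = -581458444367/8765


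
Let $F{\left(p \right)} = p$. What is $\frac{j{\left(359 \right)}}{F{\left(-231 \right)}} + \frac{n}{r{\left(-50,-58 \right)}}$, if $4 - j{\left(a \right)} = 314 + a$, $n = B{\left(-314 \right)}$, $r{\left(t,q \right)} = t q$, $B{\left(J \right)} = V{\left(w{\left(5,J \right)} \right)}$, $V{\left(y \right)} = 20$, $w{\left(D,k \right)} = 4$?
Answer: $\frac{32412}{11165} \approx 2.903$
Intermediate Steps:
$B{\left(J \right)} = 20$
$r{\left(t,q \right)} = q t$
$n = 20$
$j{\left(a \right)} = -310 - a$ ($j{\left(a \right)} = 4 - \left(314 + a\right) = -310 - a$)
$\frac{j{\left(359 \right)}}{F{\left(-231 \right)}} + \frac{n}{r{\left(-50,-58 \right)}} = \frac{-310 - 359}{-231} + \frac{20}{\left(-58\right) \left(-50\right)} = \left(-310 - 359\right) \left(- \frac{1}{231}\right) + \frac{20}{2900} = \left(-669\right) \left(- \frac{1}{231}\right) + 20 \cdot \frac{1}{2900} = \frac{223}{77} + \frac{1}{145} = \frac{32412}{11165}$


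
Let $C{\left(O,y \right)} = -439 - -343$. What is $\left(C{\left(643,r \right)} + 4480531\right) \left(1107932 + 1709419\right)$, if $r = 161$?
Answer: $12622958027685$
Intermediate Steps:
$C{\left(O,y \right)} = -96$ ($C{\left(O,y \right)} = -439 + 343 = -96$)
$\left(C{\left(643,r \right)} + 4480531\right) \left(1107932 + 1709419\right) = \left(-96 + 4480531\right) \left(1107932 + 1709419\right) = 4480435 \cdot 2817351 = 12622958027685$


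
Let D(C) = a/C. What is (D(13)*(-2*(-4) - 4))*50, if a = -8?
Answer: -1600/13 ≈ -123.08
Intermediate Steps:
D(C) = -8/C
(D(13)*(-2*(-4) - 4))*50 = ((-8/13)*(-2*(-4) - 4))*50 = ((-8*1/13)*(8 - 4))*50 = -8/13*4*50 = -32/13*50 = -1600/13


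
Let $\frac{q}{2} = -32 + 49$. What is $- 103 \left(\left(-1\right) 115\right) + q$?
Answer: $11879$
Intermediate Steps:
$q = 34$ ($q = 2 \left(-32 + 49\right) = 2 \cdot 17 = 34$)
$- 103 \left(\left(-1\right) 115\right) + q = - 103 \left(\left(-1\right) 115\right) + 34 = \left(-103\right) \left(-115\right) + 34 = 11845 + 34 = 11879$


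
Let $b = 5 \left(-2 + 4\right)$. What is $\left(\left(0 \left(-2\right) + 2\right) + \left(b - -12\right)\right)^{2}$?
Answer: $576$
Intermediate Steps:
$b = 10$ ($b = 5 \cdot 2 = 10$)
$\left(\left(0 \left(-2\right) + 2\right) + \left(b - -12\right)\right)^{2} = \left(\left(0 \left(-2\right) + 2\right) + \left(10 - -12\right)\right)^{2} = \left(\left(0 + 2\right) + \left(10 + 12\right)\right)^{2} = \left(2 + 22\right)^{2} = 24^{2} = 576$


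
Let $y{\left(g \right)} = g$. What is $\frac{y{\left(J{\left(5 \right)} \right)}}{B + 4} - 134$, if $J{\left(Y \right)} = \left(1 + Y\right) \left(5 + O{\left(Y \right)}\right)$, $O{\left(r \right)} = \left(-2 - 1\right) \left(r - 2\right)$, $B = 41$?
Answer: $- \frac{2018}{15} \approx -134.53$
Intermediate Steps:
$O{\left(r \right)} = 6 - 3 r$ ($O{\left(r \right)} = - 3 \left(-2 + r\right) = 6 - 3 r$)
$J{\left(Y \right)} = \left(1 + Y\right) \left(11 - 3 Y\right)$ ($J{\left(Y \right)} = \left(1 + Y\right) \left(5 - \left(-6 + 3 Y\right)\right) = \left(1 + Y\right) \left(11 - 3 Y\right)$)
$\frac{y{\left(J{\left(5 \right)} \right)}}{B + 4} - 134 = \frac{11 - 3 \cdot 5^{2} + 8 \cdot 5}{41 + 4} - 134 = \frac{11 - 75 + 40}{45} - 134 = \frac{1}{45} \left(-24\right) - 134 = - \frac{8}{15} - 134 = - \frac{2018}{15}$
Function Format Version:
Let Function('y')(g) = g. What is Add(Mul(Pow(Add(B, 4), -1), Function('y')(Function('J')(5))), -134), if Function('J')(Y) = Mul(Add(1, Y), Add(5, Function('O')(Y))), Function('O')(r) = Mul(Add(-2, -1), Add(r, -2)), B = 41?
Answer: Rational(-2018, 15) ≈ -134.53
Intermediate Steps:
Function('O')(r) = Add(6, Mul(-3, r)) (Function('O')(r) = Mul(-3, Add(-2, r)) = Add(6, Mul(-3, r)))
Function('J')(Y) = Mul(Add(1, Y), Add(11, Mul(-3, Y))) (Function('J')(Y) = Mul(Add(1, Y), Add(5, Add(6, Mul(-3, Y)))) = Mul(Add(1, Y), Add(11, Mul(-3, Y))))
Add(Mul(Pow(Add(B, 4), -1), Function('y')(Function('J')(5))), -134) = Add(Mul(Pow(Add(41, 4), -1), Add(11, Mul(-3, Pow(5, 2)), Mul(8, 5))), -134) = Add(Mul(Pow(45, -1), Add(11, Mul(-3, 25), 40)), -134) = Add(Mul(Rational(1, 45), Add(11, -75, 40)), -134) = Add(Mul(Rational(1, 45), -24), -134) = Add(Rational(-8, 15), -134) = Rational(-2018, 15)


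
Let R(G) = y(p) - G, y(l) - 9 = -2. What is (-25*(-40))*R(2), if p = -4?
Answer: 5000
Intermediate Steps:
y(l) = 7 (y(l) = 9 - 2 = 7)
R(G) = 7 - G
(-25*(-40))*R(2) = (-25*(-40))*(7 - 1*2) = 1000*(7 - 2) = 1000*5 = 5000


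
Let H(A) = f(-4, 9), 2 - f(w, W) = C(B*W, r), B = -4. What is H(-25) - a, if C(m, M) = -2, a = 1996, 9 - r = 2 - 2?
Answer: -1992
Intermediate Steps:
r = 9 (r = 9 - (2 - 2) = 9 - 1*0 = 9 + 0 = 9)
f(w, W) = 4 (f(w, W) = 2 - 1*(-2) = 2 + 2 = 4)
H(A) = 4
H(-25) - a = 4 - 1*1996 = 4 - 1996 = -1992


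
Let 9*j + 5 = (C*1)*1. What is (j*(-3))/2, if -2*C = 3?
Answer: 13/12 ≈ 1.0833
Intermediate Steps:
C = -3/2 (C = -½*3 = -3/2 ≈ -1.5000)
j = -13/18 (j = -5/9 + (-3/2*1*1)/9 = -5/9 + (-3/2*1)/9 = -5/9 + (⅑)*(-3/2) = -5/9 - ⅙ = -13/18 ≈ -0.72222)
(j*(-3))/2 = -13/18*(-3)/2 = (13/6)*(½) = 13/12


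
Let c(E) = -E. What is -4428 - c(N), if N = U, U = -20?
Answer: -4448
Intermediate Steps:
N = -20
-4428 - c(N) = -4428 - (-1)*(-20) = -4428 - 1*20 = -4428 - 20 = -4448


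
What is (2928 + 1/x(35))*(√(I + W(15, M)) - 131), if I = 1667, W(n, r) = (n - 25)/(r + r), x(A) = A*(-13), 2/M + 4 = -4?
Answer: -174523309/455 + 1332239*√1687/455 ≈ -2.6331e+5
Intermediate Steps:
M = -¼ (M = 2/(-4 - 4) = 2/(-8) = 2*(-⅛) = -¼ ≈ -0.25000)
x(A) = -13*A
W(n, r) = (-25 + n)/(2*r) (W(n, r) = (-25 + n)/((2*r)) = (-25 + n)*(1/(2*r)) = (-25 + n)/(2*r))
(2928 + 1/x(35))*(√(I + W(15, M)) - 131) = (2928 + 1/(-13*35))*(√(1667 + (-25 + 15)/(2*(-¼))) - 131) = (2928 + 1/(-455))*(√(1667 + (½)*(-4)*(-10)) - 131) = (2928 - 1/455)*(√(1667 + 20) - 131) = 1332239*(√1687 - 131)/455 = 1332239*(-131 + √1687)/455 = -174523309/455 + 1332239*√1687/455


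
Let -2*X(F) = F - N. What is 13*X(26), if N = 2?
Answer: -156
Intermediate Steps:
X(F) = 1 - F/2 (X(F) = -(F - 1*2)/2 = -(F - 2)/2 = -(-2 + F)/2 = 1 - F/2)
13*X(26) = 13*(1 - 1/2*26) = 13*(1 - 13) = 13*(-12) = -156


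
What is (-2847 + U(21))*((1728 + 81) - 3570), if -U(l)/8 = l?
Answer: 5309415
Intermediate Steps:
U(l) = -8*l
(-2847 + U(21))*((1728 + 81) - 3570) = (-2847 - 8*21)*((1728 + 81) - 3570) = (-2847 - 168)*(1809 - 3570) = -3015*(-1761) = 5309415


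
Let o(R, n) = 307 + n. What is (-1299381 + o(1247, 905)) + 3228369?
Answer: 1930200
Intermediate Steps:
(-1299381 + o(1247, 905)) + 3228369 = (-1299381 + (307 + 905)) + 3228369 = (-1299381 + 1212) + 3228369 = -1298169 + 3228369 = 1930200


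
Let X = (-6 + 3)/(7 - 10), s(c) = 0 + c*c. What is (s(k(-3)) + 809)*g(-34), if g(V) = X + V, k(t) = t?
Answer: -26994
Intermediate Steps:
s(c) = c**2 (s(c) = 0 + c**2 = c**2)
X = 1 (X = -3/(-3) = -3*(-1/3) = 1)
g(V) = 1 + V
(s(k(-3)) + 809)*g(-34) = ((-3)**2 + 809)*(1 - 34) = (9 + 809)*(-33) = 818*(-33) = -26994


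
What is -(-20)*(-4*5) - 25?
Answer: -425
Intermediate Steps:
-(-20)*(-4*5) - 25 = -(-20)*(-20) - 25 = -5*80 - 25 = -400 - 25 = -425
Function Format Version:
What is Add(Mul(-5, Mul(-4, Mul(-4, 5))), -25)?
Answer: -425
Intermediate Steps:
Add(Mul(-5, Mul(-4, Mul(-4, 5))), -25) = Add(Mul(-5, Mul(-4, -20)), -25) = Add(Mul(-5, 80), -25) = Add(-400, -25) = -425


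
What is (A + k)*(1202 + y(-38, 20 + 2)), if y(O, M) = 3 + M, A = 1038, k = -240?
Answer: 979146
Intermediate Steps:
(A + k)*(1202 + y(-38, 20 + 2)) = (1038 - 240)*(1202 + (3 + (20 + 2))) = 798*(1202 + (3 + 22)) = 798*(1202 + 25) = 798*1227 = 979146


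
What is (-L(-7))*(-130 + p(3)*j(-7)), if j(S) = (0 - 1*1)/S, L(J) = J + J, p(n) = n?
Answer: -1814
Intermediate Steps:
L(J) = 2*J
j(S) = -1/S (j(S) = (0 - 1)/S = -1/S)
(-L(-7))*(-130 + p(3)*j(-7)) = (-2*(-7))*(-130 + 3*(-1/(-7))) = (-1*(-14))*(-130 + 3*(-1*(-⅐))) = 14*(-130 + 3*(⅐)) = 14*(-130 + 3/7) = 14*(-907/7) = -1814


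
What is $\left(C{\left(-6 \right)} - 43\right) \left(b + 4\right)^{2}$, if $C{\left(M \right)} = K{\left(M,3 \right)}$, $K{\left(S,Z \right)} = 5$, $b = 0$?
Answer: $-608$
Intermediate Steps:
$C{\left(M \right)} = 5$
$\left(C{\left(-6 \right)} - 43\right) \left(b + 4\right)^{2} = \left(5 - 43\right) \left(0 + 4\right)^{2} = - 38 \cdot 4^{2} = \left(-38\right) 16 = -608$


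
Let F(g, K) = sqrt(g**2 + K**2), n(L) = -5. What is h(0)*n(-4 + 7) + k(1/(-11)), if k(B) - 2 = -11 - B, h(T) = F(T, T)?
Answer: -98/11 ≈ -8.9091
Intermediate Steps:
F(g, K) = sqrt(K**2 + g**2)
h(T) = sqrt(2)*sqrt(T**2) (h(T) = sqrt(T**2 + T**2) = sqrt(2*T**2) = sqrt(2)*sqrt(T**2))
k(B) = -9 - B (k(B) = 2 + (-11 - B) = -9 - B)
h(0)*n(-4 + 7) + k(1/(-11)) = (sqrt(2)*sqrt(0**2))*(-5) + (-9 - 1/(-11)) = (sqrt(2)*sqrt(0))*(-5) + (-9 - 1*(-1/11)) = (sqrt(2)*0)*(-5) + (-9 + 1/11) = 0*(-5) - 98/11 = 0 - 98/11 = -98/11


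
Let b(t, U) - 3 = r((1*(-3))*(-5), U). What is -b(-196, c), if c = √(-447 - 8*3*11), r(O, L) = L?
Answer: -3 - 3*I*√79 ≈ -3.0 - 26.665*I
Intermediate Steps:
c = 3*I*√79 (c = √(-447 - 24*11) = √(-447 - 264) = √(-711) = 3*I*√79 ≈ 26.665*I)
b(t, U) = 3 + U
-b(-196, c) = -(3 + 3*I*√79) = -3 - 3*I*√79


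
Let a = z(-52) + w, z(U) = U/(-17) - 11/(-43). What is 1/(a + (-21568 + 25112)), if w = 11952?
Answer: 731/11329999 ≈ 6.4519e-5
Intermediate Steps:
z(U) = 11/43 - U/17 (z(U) = U*(-1/17) - 11*(-1/43) = -U/17 + 11/43 = 11/43 - U/17)
a = 8739335/731 (a = (11/43 - 1/17*(-52)) + 11952 = (11/43 + 52/17) + 11952 = 2423/731 + 11952 = 8739335/731 ≈ 11955.)
1/(a + (-21568 + 25112)) = 1/(8739335/731 + (-21568 + 25112)) = 1/(8739335/731 + 3544) = 1/(11329999/731) = 731/11329999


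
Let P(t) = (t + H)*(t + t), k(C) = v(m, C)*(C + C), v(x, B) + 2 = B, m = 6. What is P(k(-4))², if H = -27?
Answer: 4064256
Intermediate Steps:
v(x, B) = -2 + B
k(C) = 2*C*(-2 + C) (k(C) = (-2 + C)*(C + C) = (-2 + C)*(2*C) = 2*C*(-2 + C))
P(t) = 2*t*(-27 + t) (P(t) = (t - 27)*(t + t) = (-27 + t)*(2*t) = 2*t*(-27 + t))
P(k(-4))² = (2*(2*(-4)*(-2 - 4))*(-27 + 2*(-4)*(-2 - 4)))² = (2*(2*(-4)*(-6))*(-27 + 2*(-4)*(-6)))² = (2*48*(-27 + 48))² = (2*48*21)² = 2016² = 4064256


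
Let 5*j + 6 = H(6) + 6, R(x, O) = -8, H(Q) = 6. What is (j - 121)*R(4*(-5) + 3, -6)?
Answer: 4792/5 ≈ 958.40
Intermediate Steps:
j = 6/5 (j = -6/5 + (6 + 6)/5 = -6/5 + (1/5)*12 = -6/5 + 12/5 = 6/5 ≈ 1.2000)
(j - 121)*R(4*(-5) + 3, -6) = (6/5 - 121)*(-8) = -599/5*(-8) = 4792/5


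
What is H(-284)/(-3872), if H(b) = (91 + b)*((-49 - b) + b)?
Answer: -9457/3872 ≈ -2.4424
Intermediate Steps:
H(b) = -4459 - 49*b (H(b) = (91 + b)*(-49) = -4459 - 49*b)
H(-284)/(-3872) = (-4459 - 49*(-284))/(-3872) = (-4459 + 13916)*(-1/3872) = 9457*(-1/3872) = -9457/3872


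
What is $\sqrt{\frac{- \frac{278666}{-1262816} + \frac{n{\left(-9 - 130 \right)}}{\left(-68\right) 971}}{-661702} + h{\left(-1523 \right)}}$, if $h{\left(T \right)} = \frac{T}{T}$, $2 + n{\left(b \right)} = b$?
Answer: $\frac{\sqrt{2972769445337095980479587733718}}{1724172394604728} \approx 1.0$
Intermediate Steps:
$n{\left(b \right)} = -2 + b$
$h{\left(T \right)} = 1$
$\sqrt{\frac{- \frac{278666}{-1262816} + \frac{n{\left(-9 - 130 \right)}}{\left(-68\right) 971}}{-661702} + h{\left(-1523 \right)}} = \sqrt{\frac{- \frac{278666}{-1262816} + \frac{-2 - 139}{\left(-68\right) 971}}{-661702} + 1} = \sqrt{\left(\left(-278666\right) \left(- \frac{1}{1262816}\right) + \frac{-2 - 139}{-66028}\right) \left(- \frac{1}{661702}\right) + 1} = \sqrt{\left(\frac{139333}{631408} + \left(-2 - 139\right) \left(- \frac{1}{66028}\right)\right) \left(- \frac{1}{661702}\right) + 1} = \sqrt{\left(\frac{139333}{631408} - - \frac{141}{66028}\right) \left(- \frac{1}{661702}\right) + 1} = \sqrt{\left(\frac{139333}{631408} + \frac{141}{66028}\right) \left(- \frac{1}{661702}\right) + 1} = \sqrt{\frac{2322226963}{10422651856} \left(- \frac{1}{661702}\right) + 1} = \sqrt{- \frac{2322226963}{6896689578418912} + 1} = \sqrt{\frac{6896687256191949}{6896689578418912}} = \frac{\sqrt{2972769445337095980479587733718}}{1724172394604728}$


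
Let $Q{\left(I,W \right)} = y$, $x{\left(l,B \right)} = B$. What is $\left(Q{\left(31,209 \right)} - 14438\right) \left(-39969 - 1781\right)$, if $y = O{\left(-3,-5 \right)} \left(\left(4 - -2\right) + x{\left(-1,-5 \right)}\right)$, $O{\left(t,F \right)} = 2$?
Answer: $602703000$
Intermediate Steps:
$y = 2$ ($y = 2 \left(\left(4 - -2\right) - 5\right) = 2 \left(\left(4 + 2\right) - 5\right) = 2 \left(6 - 5\right) = 2 \cdot 1 = 2$)
$Q{\left(I,W \right)} = 2$
$\left(Q{\left(31,209 \right)} - 14438\right) \left(-39969 - 1781\right) = \left(2 - 14438\right) \left(-39969 - 1781\right) = \left(-14436\right) \left(-41750\right) = 602703000$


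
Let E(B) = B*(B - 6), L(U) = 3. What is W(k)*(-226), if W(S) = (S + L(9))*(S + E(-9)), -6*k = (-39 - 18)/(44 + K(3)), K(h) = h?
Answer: -432271217/4418 ≈ -97843.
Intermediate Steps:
E(B) = B*(-6 + B)
k = 19/94 (k = -(-39 - 18)/(6*(44 + 3)) = -(-19)/(2*47) = -⅙*(-57/47) = 19/94 ≈ 0.20213)
W(S) = (3 + S)*(135 + S) (W(S) = (S + 3)*(S - 9*(-6 - 9)) = (3 + S)*(S - 9*(-15)) = (3 + S)*(S + 135) = (3 + S)*(135 + S))
W(k)*(-226) = (405 + (19/94)² + 138*(19/94))*(-226) = (405 + 361/8836 + 1311/47)*(-226) = (3825409/8836)*(-226) = -432271217/4418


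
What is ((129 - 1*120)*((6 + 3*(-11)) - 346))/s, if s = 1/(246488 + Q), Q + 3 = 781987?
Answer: -3452580504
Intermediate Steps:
Q = 781984 (Q = -3 + 781987 = 781984)
s = 1/1028472 (s = 1/(246488 + 781984) = 1/1028472 ≈ 9.7232e-7)
((129 - 1*120)*((6 + 3*(-11)) - 346))/s = ((129 - 1*120)*((6 + 3*(-11)) - 346))/(1/1028472) = ((129 - 120)*((6 - 33) - 346))*1028472 = (9*(-27 - 346))*1028472 = (9*(-373))*1028472 = -3357*1028472 = -3452580504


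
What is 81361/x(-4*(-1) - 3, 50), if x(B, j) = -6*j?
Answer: -81361/300 ≈ -271.20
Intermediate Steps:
81361/x(-4*(-1) - 3, 50) = 81361/((-6*50)) = 81361/(-300) = 81361*(-1/300) = -81361/300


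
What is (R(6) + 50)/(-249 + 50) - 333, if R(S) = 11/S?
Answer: -397913/1194 ≈ -333.26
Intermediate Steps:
(R(6) + 50)/(-249 + 50) - 333 = (11/6 + 50)/(-249 + 50) - 333 = (11*(1/6) + 50)/(-199) - 333 = (11/6 + 50)*(-1/199) - 333 = (311/6)*(-1/199) - 333 = -311/1194 - 333 = -397913/1194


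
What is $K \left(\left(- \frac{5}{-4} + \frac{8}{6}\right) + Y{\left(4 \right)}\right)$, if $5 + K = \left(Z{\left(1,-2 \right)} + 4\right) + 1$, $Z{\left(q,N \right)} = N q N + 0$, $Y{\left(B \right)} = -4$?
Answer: $- \frac{17}{3} \approx -5.6667$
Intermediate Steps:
$Z{\left(q,N \right)} = q N^{2}$ ($Z{\left(q,N \right)} = q N^{2} + 0 = q N^{2}$)
$K = 4$ ($K = -5 + \left(\left(1 \left(-2\right)^{2} + 4\right) + 1\right) = -5 + \left(\left(1 \cdot 4 + 4\right) + 1\right) = -5 + \left(\left(4 + 4\right) + 1\right) = -5 + \left(8 + 1\right) = -5 + 9 = 4$)
$K \left(\left(- \frac{5}{-4} + \frac{8}{6}\right) + Y{\left(4 \right)}\right) = 4 \left(\left(- \frac{5}{-4} + \frac{8}{6}\right) - 4\right) = 4 \left(\left(\left(-5\right) \left(- \frac{1}{4}\right) + 8 \cdot \frac{1}{6}\right) - 4\right) = 4 \left(\left(\frac{5}{4} + \frac{4}{3}\right) - 4\right) = 4 \left(\frac{31}{12} - 4\right) = 4 \left(- \frac{17}{12}\right) = - \frac{17}{3}$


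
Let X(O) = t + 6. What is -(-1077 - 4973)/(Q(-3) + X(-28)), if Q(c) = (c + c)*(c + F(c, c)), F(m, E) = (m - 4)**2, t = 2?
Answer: -3025/134 ≈ -22.575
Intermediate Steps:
F(m, E) = (-4 + m)**2
X(O) = 8 (X(O) = 2 + 6 = 8)
Q(c) = 2*c*(c + (-4 + c)**2) (Q(c) = (c + c)*(c + (-4 + c)**2) = (2*c)*(c + (-4 + c)**2) = 2*c*(c + (-4 + c)**2))
-(-1077 - 4973)/(Q(-3) + X(-28)) = -(-1077 - 4973)/(2*(-3)*(-3 + (-4 - 3)**2) + 8) = -(-6050)/(2*(-3)*(-3 + (-7)**2) + 8) = -(-6050)/(2*(-3)*(-3 + 49) + 8) = -(-6050)/(2*(-3)*46 + 8) = -(-6050)/(-276 + 8) = -(-6050)/(-268) = -(-6050)*(-1)/268 = -1*3025/134 = -3025/134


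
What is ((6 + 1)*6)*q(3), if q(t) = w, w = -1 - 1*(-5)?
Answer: 168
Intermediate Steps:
w = 4 (w = -1 + 5 = 4)
q(t) = 4
((6 + 1)*6)*q(3) = ((6 + 1)*6)*4 = (7*6)*4 = 42*4 = 168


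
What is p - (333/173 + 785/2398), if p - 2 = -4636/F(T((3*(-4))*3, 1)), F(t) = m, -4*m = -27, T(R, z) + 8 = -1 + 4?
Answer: -7695877613/11201058 ≈ -687.07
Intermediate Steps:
T(R, z) = -5 (T(R, z) = -8 + (-1 + 4) = -8 + 3 = -5)
m = 27/4 (m = -¼*(-27) = 27/4 ≈ 6.7500)
F(t) = 27/4
p = -18490/27 (p = 2 - 4636/27/4 = 2 - 4636*4/27 = 2 - 18544/27 = -18490/27 ≈ -684.81)
p - (333/173 + 785/2398) = -18490/27 - (333/173 + 785/2398) = -18490/27 - 1*934339/414854 = -18490/27 - 934339/414854 = -7695877613/11201058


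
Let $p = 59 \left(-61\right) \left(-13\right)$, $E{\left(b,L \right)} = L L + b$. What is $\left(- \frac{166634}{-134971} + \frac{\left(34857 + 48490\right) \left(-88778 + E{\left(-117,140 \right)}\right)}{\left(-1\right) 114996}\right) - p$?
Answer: $\frac{53361390335587}{15521125116} \approx 3438.0$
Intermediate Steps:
$E{\left(b,L \right)} = b + L^{2}$ ($E{\left(b,L \right)} = L^{2} + b = b + L^{2}$)
$p = 46787$ ($p = \left(-3599\right) \left(-13\right) = 46787$)
$\left(- \frac{166634}{-134971} + \frac{\left(34857 + 48490\right) \left(-88778 + E{\left(-117,140 \right)}\right)}{\left(-1\right) 114996}\right) - p = \left(- \frac{166634}{-134971} + \frac{\left(34857 + 48490\right) \left(-88778 - \left(117 - 140^{2}\right)\right)}{\left(-1\right) 114996}\right) - 46787 = \left(\left(-166634\right) \left(- \frac{1}{134971}\right) + \frac{83347 \left(-88778 + \left(-117 + 19600\right)\right)}{-114996}\right) - 46787 = \left(\frac{166634}{134971} + 83347 \left(-88778 + 19483\right) \left(- \frac{1}{114996}\right)\right) - 46787 = \left(\frac{166634}{134971} + 83347 \left(-69295\right) \left(- \frac{1}{114996}\right)\right) - 46787 = \left(\frac{166634}{134971} - - \frac{5775530365}{114996}\right) - 46787 = \left(\frac{166634}{134971} + \frac{5775530365}{114996}\right) - 46787 = \frac{779548271137879}{15521125116} - 46787 = \frac{53361390335587}{15521125116}$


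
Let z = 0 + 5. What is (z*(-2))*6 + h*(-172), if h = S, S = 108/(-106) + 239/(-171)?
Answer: 3223192/9063 ≈ 355.64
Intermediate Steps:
z = 5
S = -21901/9063 (S = 108*(-1/106) + 239*(-1/171) = -54/53 - 239/171 = -21901/9063 ≈ -2.4165)
h = -21901/9063 ≈ -2.4165
(z*(-2))*6 + h*(-172) = (5*(-2))*6 - 21901/9063*(-172) = -10*6 + 3766972/9063 = -60 + 3766972/9063 = 3223192/9063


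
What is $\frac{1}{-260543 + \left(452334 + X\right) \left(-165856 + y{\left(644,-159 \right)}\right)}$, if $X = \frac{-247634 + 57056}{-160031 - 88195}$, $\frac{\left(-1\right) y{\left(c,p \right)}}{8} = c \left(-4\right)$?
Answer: $- \frac{41371}{2718115280425349} \approx -1.522 \cdot 10^{-11}$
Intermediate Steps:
$y{\left(c,p \right)} = 32 c$ ($y{\left(c,p \right)} = - 8 c \left(-4\right) = - 8 \left(- 4 c\right) = 32 c$)
$X = \frac{31763}{41371}$ ($X = - \frac{190578}{-248226} = \left(-190578\right) \left(- \frac{1}{248226}\right) = \frac{31763}{41371} \approx 0.76776$)
$\frac{1}{-260543 + \left(452334 + X\right) \left(-165856 + y{\left(644,-159 \right)}\right)} = \frac{1}{-260543 + \left(452334 + \frac{31763}{41371}\right) \left(-165856 + 32 \cdot 644\right)} = \frac{1}{-260543 + \frac{18713541677 \left(-165856 + 20608\right)}{41371}} = \frac{1}{-260543 + \frac{18713541677}{41371} \left(-145248\right)} = \frac{1}{-260543 - \frac{2718104501500896}{41371}} = \frac{1}{- \frac{2718115280425349}{41371}} = - \frac{41371}{2718115280425349}$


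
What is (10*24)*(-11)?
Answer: -2640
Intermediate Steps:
(10*24)*(-11) = 240*(-11) = -2640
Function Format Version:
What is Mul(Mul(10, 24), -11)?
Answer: -2640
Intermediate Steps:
Mul(Mul(10, 24), -11) = Mul(240, -11) = -2640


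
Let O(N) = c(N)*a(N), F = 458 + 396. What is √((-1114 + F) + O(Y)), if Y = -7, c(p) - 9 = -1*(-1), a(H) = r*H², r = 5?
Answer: √2190 ≈ 46.797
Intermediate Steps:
a(H) = 5*H²
F = 854
c(p) = 10 (c(p) = 9 - 1*(-1) = 9 + 1 = 10)
O(N) = 50*N² (O(N) = 10*(5*N²) = 50*N²)
√((-1114 + F) + O(Y)) = √((-1114 + 854) + 50*(-7)²) = √(-260 + 50*49) = √(-260 + 2450) = √2190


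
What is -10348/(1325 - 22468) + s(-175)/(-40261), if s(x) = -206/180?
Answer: 37498052249/76611449070 ≈ 0.48946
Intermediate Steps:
s(x) = -103/90 (s(x) = -206*1/180 = -103/90)
-10348/(1325 - 22468) + s(-175)/(-40261) = -10348/(1325 - 22468) - 103/90/(-40261) = -10348/(-21143) - 103/90*(-1/40261) = -10348*(-1/21143) + 103/3623490 = 10348/21143 + 103/3623490 = 37498052249/76611449070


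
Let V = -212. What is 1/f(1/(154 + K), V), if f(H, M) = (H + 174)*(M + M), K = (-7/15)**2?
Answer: -34699/2560048824 ≈ -1.3554e-5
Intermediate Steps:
K = 49/225 (K = (-7*1/15)**2 = (-7/15)**2 = 49/225 ≈ 0.21778)
f(H, M) = 2*M*(174 + H) (f(H, M) = (174 + H)*(2*M) = 2*M*(174 + H))
1/f(1/(154 + K), V) = 1/(2*(-212)*(174 + 1/(154 + 49/225))) = 1/(2*(-212)*(174 + 1/(34699/225))) = 1/(2*(-212)*(174 + 225/34699)) = 1/(2*(-212)*(6037851/34699)) = 1/(-2560048824/34699) = -34699/2560048824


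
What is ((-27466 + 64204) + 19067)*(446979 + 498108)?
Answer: 52740580035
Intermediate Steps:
((-27466 + 64204) + 19067)*(446979 + 498108) = (36738 + 19067)*945087 = 55805*945087 = 52740580035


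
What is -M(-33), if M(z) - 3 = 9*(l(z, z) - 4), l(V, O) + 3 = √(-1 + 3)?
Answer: 60 - 9*√2 ≈ 47.272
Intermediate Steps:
l(V, O) = -3 + √2 (l(V, O) = -3 + √(-1 + 3) = -3 + √2)
M(z) = -60 + 9*√2 (M(z) = 3 + 9*((-3 + √2) - 4) = 3 + 9*(-7 + √2) = 3 + (-63 + 9*√2) = -60 + 9*√2)
-M(-33) = -(-60 + 9*√2) = 60 - 9*√2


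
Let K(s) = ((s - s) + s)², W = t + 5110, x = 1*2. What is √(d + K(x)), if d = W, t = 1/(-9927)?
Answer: √55995644731/3309 ≈ 71.512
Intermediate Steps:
t = -1/9927 ≈ -0.00010074
x = 2
W = 50726969/9927 (W = -1/9927 + 5110 = 50726969/9927 ≈ 5110.0)
d = 50726969/9927 ≈ 5110.0
K(s) = s² (K(s) = (0 + s)² = s²)
√(d + K(x)) = √(50726969/9927 + 2²) = √(50726969/9927 + 4) = √(50766677/9927) = √55995644731/3309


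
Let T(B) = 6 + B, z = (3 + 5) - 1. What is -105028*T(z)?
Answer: -1365364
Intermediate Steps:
z = 7 (z = 8 - 1 = 7)
-105028*T(z) = -105028*(6 + 7) = -105028*13 = -1365364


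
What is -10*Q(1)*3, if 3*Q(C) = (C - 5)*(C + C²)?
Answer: 80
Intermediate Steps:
Q(C) = (-5 + C)*(C + C²)/3 (Q(C) = ((C - 5)*(C + C²))/3 = ((-5 + C)*(C + C²))/3 = (-5 + C)*(C + C²)/3)
-10*Q(1)*3 = -10*(-5 + 1² - 4*1)/3*3 = -10*(-5 + 1 - 4)/3*3 = -10*(-8)/3*3 = -10*(-8/3)*3 = (80/3)*3 = 80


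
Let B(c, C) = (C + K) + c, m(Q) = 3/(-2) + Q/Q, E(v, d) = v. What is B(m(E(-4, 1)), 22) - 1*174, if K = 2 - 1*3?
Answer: -307/2 ≈ -153.50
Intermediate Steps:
K = -1 (K = 2 - 3 = -1)
m(Q) = -½ (m(Q) = 3*(-½) + 1 = -3/2 + 1 = -½)
B(c, C) = -1 + C + c (B(c, C) = (C - 1) + c = (-1 + C) + c = -1 + C + c)
B(m(E(-4, 1)), 22) - 1*174 = (-1 + 22 - ½) - 1*174 = 41/2 - 174 = -307/2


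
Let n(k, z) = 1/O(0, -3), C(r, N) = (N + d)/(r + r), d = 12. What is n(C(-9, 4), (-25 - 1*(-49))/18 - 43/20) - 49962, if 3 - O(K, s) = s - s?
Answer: -149885/3 ≈ -49962.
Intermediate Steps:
O(K, s) = 3 (O(K, s) = 3 - (s - s) = 3 - 1*0 = 3 + 0 = 3)
C(r, N) = (12 + N)/(2*r) (C(r, N) = (N + 12)/(r + r) = (12 + N)/((2*r)) = (12 + N)*(1/(2*r)) = (12 + N)/(2*r))
n(k, z) = 1/3
n(C(-9, 4), (-25 - 1*(-49))/18 - 43/20) - 49962 = 1/3 - 49962 = -149885/3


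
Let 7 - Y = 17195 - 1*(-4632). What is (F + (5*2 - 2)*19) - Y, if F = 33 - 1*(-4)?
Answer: 22009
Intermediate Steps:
F = 37 (F = 33 + 4 = 37)
Y = -21820 (Y = 7 - (17195 - 1*(-4632)) = 7 - (17195 + 4632) = 7 - 1*21827 = 7 - 21827 = -21820)
(F + (5*2 - 2)*19) - Y = (37 + (5*2 - 2)*19) - 1*(-21820) = (37 + (10 - 2)*19) + 21820 = (37 + 8*19) + 21820 = (37 + 152) + 21820 = 189 + 21820 = 22009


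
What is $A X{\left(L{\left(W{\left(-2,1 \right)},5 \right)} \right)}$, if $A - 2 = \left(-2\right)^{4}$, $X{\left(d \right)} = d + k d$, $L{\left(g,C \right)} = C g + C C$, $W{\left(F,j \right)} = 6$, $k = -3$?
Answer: $-1980$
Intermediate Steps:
$L{\left(g,C \right)} = C^{2} + C g$ ($L{\left(g,C \right)} = C g + C^{2} = C^{2} + C g$)
$X{\left(d \right)} = - 2 d$ ($X{\left(d \right)} = d - 3 d = - 2 d$)
$A = 18$ ($A = 2 + \left(-2\right)^{4} = 2 + 16 = 18$)
$A X{\left(L{\left(W{\left(-2,1 \right)},5 \right)} \right)} = 18 \left(- 2 \cdot 5 \left(5 + 6\right)\right) = 18 \left(- 2 \cdot 5 \cdot 11\right) = 18 \left(\left(-2\right) 55\right) = 18 \left(-110\right) = -1980$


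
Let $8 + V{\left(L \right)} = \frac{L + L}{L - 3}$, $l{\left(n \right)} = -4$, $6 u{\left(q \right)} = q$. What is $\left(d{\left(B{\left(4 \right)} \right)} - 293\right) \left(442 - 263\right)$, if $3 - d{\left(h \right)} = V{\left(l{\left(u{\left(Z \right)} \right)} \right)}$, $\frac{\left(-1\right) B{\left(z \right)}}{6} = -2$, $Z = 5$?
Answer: $- \frac{354778}{7} \approx -50683.0$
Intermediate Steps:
$u{\left(q \right)} = \frac{q}{6}$
$B{\left(z \right)} = 12$ ($B{\left(z \right)} = \left(-6\right) \left(-2\right) = 12$)
$V{\left(L \right)} = -8 + \frac{2 L}{-3 + L}$ ($V{\left(L \right)} = -8 + \frac{L + L}{L - 3} = -8 + \frac{2 L}{-3 + L}$)
$d{\left(h \right)} = \frac{69}{7}$ ($d{\left(h \right)} = 3 - \frac{6 \left(4 - -4\right)}{-3 - 4} = 3 - \frac{6 \left(4 + 4\right)}{-7} = 3 - 6 \left(- \frac{1}{7}\right) 8 = 3 - - \frac{48}{7} = 3 + \frac{48}{7} = \frac{69}{7}$)
$\left(d{\left(B{\left(4 \right)} \right)} - 293\right) \left(442 - 263\right) = \left(\frac{69}{7} - 293\right) \left(442 - 263\right) = \left(- \frac{1982}{7}\right) 179 = - \frac{354778}{7}$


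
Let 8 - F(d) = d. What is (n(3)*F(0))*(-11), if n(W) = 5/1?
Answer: -440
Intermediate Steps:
F(d) = 8 - d
n(W) = 5 (n(W) = 5*1 = 5)
(n(3)*F(0))*(-11) = (5*(8 - 1*0))*(-11) = (5*(8 + 0))*(-11) = (5*8)*(-11) = 40*(-11) = -440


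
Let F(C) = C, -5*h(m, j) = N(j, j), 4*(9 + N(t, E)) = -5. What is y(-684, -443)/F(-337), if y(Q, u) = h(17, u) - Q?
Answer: -13721/6740 ≈ -2.0358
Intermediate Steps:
N(t, E) = -41/4 (N(t, E) = -9 + (1/4)*(-5) = -9 - 5/4 = -41/4)
h(m, j) = 41/20 (h(m, j) = -1/5*(-41/4) = 41/20)
y(Q, u) = 41/20 - Q
y(-684, -443)/F(-337) = (41/20 - 1*(-684))/(-337) = (41/20 + 684)*(-1/337) = (13721/20)*(-1/337) = -13721/6740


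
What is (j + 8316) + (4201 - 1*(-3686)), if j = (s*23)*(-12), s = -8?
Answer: 18411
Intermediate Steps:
j = 2208 (j = -8*23*(-12) = -184*(-12) = 2208)
(j + 8316) + (4201 - 1*(-3686)) = (2208 + 8316) + (4201 - 1*(-3686)) = 10524 + (4201 + 3686) = 10524 + 7887 = 18411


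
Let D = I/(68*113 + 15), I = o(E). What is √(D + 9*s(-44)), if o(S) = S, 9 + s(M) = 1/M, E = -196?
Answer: I*√2330400001039/169378 ≈ 9.0128*I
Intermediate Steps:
s(M) = -9 + 1/M
I = -196
D = -196/7699 (D = -196/(68*113 + 15) = -196/(7684 + 15) = -196/7699 ≈ -0.025458)
√(D + 9*s(-44)) = √(-196/7699 + 9*(-9 + 1/(-44))) = √(-196/7699 + 9*(-9 - 1/44)) = √(-196/7699 + 9*(-397/44)) = √(-196/7699 - 3573/44) = √(-27517151/338756) = I*√2330400001039/169378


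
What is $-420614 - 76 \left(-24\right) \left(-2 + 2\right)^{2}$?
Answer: $-420614$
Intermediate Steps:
$-420614 - 76 \left(-24\right) \left(-2 + 2\right)^{2} = -420614 - - 1824 \cdot 0^{2} = -420614 - \left(-1824\right) 0 = -420614 - 0 = -420614 + 0 = -420614$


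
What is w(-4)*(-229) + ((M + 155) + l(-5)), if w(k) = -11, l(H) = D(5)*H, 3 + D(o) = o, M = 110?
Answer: 2774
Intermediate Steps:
D(o) = -3 + o
l(H) = 2*H (l(H) = (-3 + 5)*H = 2*H)
w(-4)*(-229) + ((M + 155) + l(-5)) = -11*(-229) + ((110 + 155) + 2*(-5)) = 2519 + (265 - 10) = 2519 + 255 = 2774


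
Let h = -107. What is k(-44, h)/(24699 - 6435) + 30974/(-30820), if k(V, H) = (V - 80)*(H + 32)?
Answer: -2907116/5863505 ≈ -0.49580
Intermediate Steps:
k(V, H) = (-80 + V)*(32 + H)
k(-44, h)/(24699 - 6435) + 30974/(-30820) = (-2560 - 80*(-107) + 32*(-44) - 107*(-44))/(24699 - 6435) + 30974/(-30820) = (-2560 + 8560 - 1408 + 4708)/18264 + 30974*(-1/30820) = 9300*(1/18264) - 15487/15410 = 775/1522 - 15487/15410 = -2907116/5863505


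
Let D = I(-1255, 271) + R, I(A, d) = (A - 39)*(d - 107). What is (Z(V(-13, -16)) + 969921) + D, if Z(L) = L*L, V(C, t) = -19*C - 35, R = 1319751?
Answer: 2122400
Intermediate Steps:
V(C, t) = -35 - 19*C
Z(L) = L²
I(A, d) = (-107 + d)*(-39 + A) (I(A, d) = (-39 + A)*(-107 + d) = (-107 + d)*(-39 + A))
D = 1107535 (D = (4173 - 107*(-1255) - 39*271 - 1255*271) + 1319751 = (4173 + 134285 - 10569 - 340105) + 1319751 = -212216 + 1319751 = 1107535)
(Z(V(-13, -16)) + 969921) + D = ((-35 - 19*(-13))² + 969921) + 1107535 = ((-35 + 247)² + 969921) + 1107535 = (212² + 969921) + 1107535 = (44944 + 969921) + 1107535 = 1014865 + 1107535 = 2122400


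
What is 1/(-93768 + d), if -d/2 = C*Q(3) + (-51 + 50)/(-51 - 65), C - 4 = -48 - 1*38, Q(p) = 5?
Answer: -58/5390985 ≈ -1.0759e-5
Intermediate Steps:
C = -82 (C = 4 + (-48 - 1*38) = 4 + (-48 - 38) = 4 - 86 = -82)
d = 47559/58 (d = -2*(-82*5 + (-51 + 50)/(-51 - 65)) = -2*(-410 - 1/(-116)) = -2*(-410 - 1*(-1/116)) = -2*(-410 + 1/116) = -2*(-47559/116) = 47559/58 ≈ 819.98)
1/(-93768 + d) = 1/(-93768 + 47559/58) = 1/(-5390985/58) = -58/5390985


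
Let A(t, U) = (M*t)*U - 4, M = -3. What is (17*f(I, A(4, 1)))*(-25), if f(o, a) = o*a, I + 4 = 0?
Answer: -27200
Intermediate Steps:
I = -4 (I = -4 + 0 = -4)
A(t, U) = -4 - 3*U*t (A(t, U) = (-3*t)*U - 4 = -3*U*t - 4 = -4 - 3*U*t)
f(o, a) = a*o
(17*f(I, A(4, 1)))*(-25) = (17*((-4 - 3*1*4)*(-4)))*(-25) = (17*((-4 - 12)*(-4)))*(-25) = (17*(-16*(-4)))*(-25) = (17*64)*(-25) = 1088*(-25) = -27200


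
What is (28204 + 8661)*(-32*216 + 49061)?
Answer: 1553822885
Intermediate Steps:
(28204 + 8661)*(-32*216 + 49061) = 36865*(-6912 + 49061) = 36865*42149 = 1553822885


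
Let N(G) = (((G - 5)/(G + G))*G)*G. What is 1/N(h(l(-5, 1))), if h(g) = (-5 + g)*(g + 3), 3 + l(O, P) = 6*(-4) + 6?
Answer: 1/108342 ≈ 9.2300e-6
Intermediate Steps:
l(O, P) = -21 (l(O, P) = -3 + (6*(-4) + 6) = -3 + (-24 + 6) = -3 - 18 = -21)
h(g) = (-5 + g)*(3 + g)
N(G) = G*(-5/2 + G/2) (N(G) = (((-5 + G)/((2*G)))*G)*G = (((-5 + G)*(1/(2*G)))*G)*G = (((-5 + G)/(2*G))*G)*G = (-5/2 + G/2)*G = G*(-5/2 + G/2))
1/N(h(l(-5, 1))) = 1/((-15 + (-21)² - 2*(-21))*(-5 + (-15 + (-21)² - 2*(-21)))/2) = 1/((-15 + 441 + 42)*(-5 + (-15 + 441 + 42))/2) = 1/((½)*468*(-5 + 468)) = 1/((½)*468*463) = 1/108342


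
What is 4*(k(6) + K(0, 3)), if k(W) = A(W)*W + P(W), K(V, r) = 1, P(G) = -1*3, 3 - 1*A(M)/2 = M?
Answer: -152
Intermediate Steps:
A(M) = 6 - 2*M
P(G) = -3
k(W) = -3 + W*(6 - 2*W) (k(W) = (6 - 2*W)*W - 3 = W*(6 - 2*W) - 3 = -3 + W*(6 - 2*W))
4*(k(6) + K(0, 3)) = 4*((-3 - 2*6*(-3 + 6)) + 1) = 4*((-3 - 2*6*3) + 1) = 4*((-3 - 36) + 1) = 4*(-39 + 1) = 4*(-38) = -152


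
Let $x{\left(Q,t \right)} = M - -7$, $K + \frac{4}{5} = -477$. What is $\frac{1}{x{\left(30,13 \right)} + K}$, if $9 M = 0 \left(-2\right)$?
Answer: $- \frac{5}{2354} \approx -0.002124$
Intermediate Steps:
$M = 0$ ($M = \frac{0 \left(-2\right)}{9} = \frac{1}{9} \cdot 0 = 0$)
$K = - \frac{2389}{5}$ ($K = - \frac{4}{5} - 477 = - \frac{2389}{5} \approx -477.8$)
$x{\left(Q,t \right)} = 7$ ($x{\left(Q,t \right)} = 0 - -7 = 0 + 7 = 7$)
$\frac{1}{x{\left(30,13 \right)} + K} = \frac{1}{7 - \frac{2389}{5}} = \frac{1}{- \frac{2354}{5}} = - \frac{5}{2354}$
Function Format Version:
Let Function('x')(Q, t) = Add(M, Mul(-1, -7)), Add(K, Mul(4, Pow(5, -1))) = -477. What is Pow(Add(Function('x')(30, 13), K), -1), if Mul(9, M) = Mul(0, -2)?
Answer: Rational(-5, 2354) ≈ -0.0021240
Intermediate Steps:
M = 0 (M = Mul(Rational(1, 9), Mul(0, -2)) = Mul(Rational(1, 9), 0) = 0)
K = Rational(-2389, 5) (K = Add(Rational(-4, 5), -477) = Rational(-2389, 5) ≈ -477.80)
Function('x')(Q, t) = 7 (Function('x')(Q, t) = Add(0, Mul(-1, -7)) = Add(0, 7) = 7)
Pow(Add(Function('x')(30, 13), K), -1) = Pow(Add(7, Rational(-2389, 5)), -1) = Pow(Rational(-2354, 5), -1) = Rational(-5, 2354)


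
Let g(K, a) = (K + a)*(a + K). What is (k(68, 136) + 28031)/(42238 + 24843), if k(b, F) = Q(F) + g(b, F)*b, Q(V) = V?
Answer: 2858055/67081 ≈ 42.606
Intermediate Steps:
g(K, a) = (K + a)² (g(K, a) = (K + a)*(K + a) = (K + a)²)
k(b, F) = F + b*(F + b)² (k(b, F) = F + (b + F)²*b = F + (F + b)²*b = F + b*(F + b)²)
(k(68, 136) + 28031)/(42238 + 24843) = ((136 + 68*(136 + 68)²) + 28031)/(42238 + 24843) = ((136 + 68*204²) + 28031)/67081 = ((136 + 68*41616) + 28031)*(1/67081) = ((136 + 2829888) + 28031)*(1/67081) = (2830024 + 28031)*(1/67081) = 2858055*(1/67081) = 2858055/67081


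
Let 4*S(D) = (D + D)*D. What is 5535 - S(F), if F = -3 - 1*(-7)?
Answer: 5527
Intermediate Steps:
F = 4 (F = -3 + 7 = 4)
S(D) = D²/2 (S(D) = ((D + D)*D)/4 = ((2*D)*D)/4 = (2*D²)/4 = D²/2)
5535 - S(F) = 5535 - 4²/2 = 5535 - 16/2 = 5535 - 1*8 = 5535 - 8 = 5527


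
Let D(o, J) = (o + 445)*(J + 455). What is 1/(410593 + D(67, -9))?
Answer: 1/638945 ≈ 1.5651e-6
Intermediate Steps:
D(o, J) = (445 + o)*(455 + J)
1/(410593 + D(67, -9)) = 1/(410593 + (202475 + 445*(-9) + 455*67 - 9*67)) = 1/(410593 + (202475 - 4005 + 30485 - 603)) = 1/(410593 + 228352) = 1/638945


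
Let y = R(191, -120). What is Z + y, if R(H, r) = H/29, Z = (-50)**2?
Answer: 72691/29 ≈ 2506.6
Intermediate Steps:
Z = 2500
R(H, r) = H/29 (R(H, r) = H*(1/29) = H/29)
y = 191/29 (y = (1/29)*191 = 191/29 ≈ 6.5862)
Z + y = 2500 + 191/29 = 72691/29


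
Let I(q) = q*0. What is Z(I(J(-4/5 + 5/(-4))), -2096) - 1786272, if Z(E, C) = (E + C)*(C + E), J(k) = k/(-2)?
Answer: 2606944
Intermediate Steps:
J(k) = -k/2 (J(k) = k*(-½) = -k/2)
I(q) = 0
Z(E, C) = (C + E)² (Z(E, C) = (C + E)*(C + E) = (C + E)²)
Z(I(J(-4/5 + 5/(-4))), -2096) - 1786272 = (-2096 + 0)² - 1786272 = (-2096)² - 1786272 = 4393216 - 1786272 = 2606944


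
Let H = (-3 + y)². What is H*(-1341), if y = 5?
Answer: -5364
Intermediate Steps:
H = 4 (H = (-3 + 5)² = 2² = 4)
H*(-1341) = 4*(-1341) = -5364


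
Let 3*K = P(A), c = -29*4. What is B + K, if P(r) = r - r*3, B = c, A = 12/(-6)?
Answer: -344/3 ≈ -114.67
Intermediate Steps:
c = -116
A = -2 (A = 12*(-⅙) = -2)
B = -116
P(r) = -2*r (P(r) = r - 3*r = -2*r)
K = 4/3 (K = (-2*(-2))/3 = (⅓)*4 = 4/3 ≈ 1.3333)
B + K = -116 + 4/3 = -344/3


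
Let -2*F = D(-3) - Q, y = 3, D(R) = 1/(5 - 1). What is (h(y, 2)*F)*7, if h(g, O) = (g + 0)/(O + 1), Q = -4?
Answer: -119/8 ≈ -14.875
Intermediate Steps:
D(R) = ¼ (D(R) = 1/4 = ¼)
h(g, O) = g/(1 + O)
F = -17/8 (F = -(¼ - 1*(-4))/2 = -(¼ + 4)/2 = -½*17/4 = -17/8 ≈ -2.1250)
(h(y, 2)*F)*7 = ((3/(1 + 2))*(-17/8))*7 = ((3/3)*(-17/8))*7 = ((3*(⅓))*(-17/8))*7 = (1*(-17/8))*7 = -17/8*7 = -119/8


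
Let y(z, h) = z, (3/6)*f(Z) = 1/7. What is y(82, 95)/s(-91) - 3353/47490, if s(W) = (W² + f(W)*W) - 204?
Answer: -23100823/382341990 ≈ -0.060419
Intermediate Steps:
f(Z) = 2/7
s(W) = -204 + W² + 2*W/7 (s(W) = (W² + 2*W/7) - 204 = -204 + W² + 2*W/7)
y(82, 95)/s(-91) - 3353/47490 = 82/(-204 + (-91)² + (2/7)*(-91)) - 3353/47490 = 82/(-204 + 8281 - 26) - 3353*1/47490 = 82/8051 - 3353/47490 = -23100823/382341990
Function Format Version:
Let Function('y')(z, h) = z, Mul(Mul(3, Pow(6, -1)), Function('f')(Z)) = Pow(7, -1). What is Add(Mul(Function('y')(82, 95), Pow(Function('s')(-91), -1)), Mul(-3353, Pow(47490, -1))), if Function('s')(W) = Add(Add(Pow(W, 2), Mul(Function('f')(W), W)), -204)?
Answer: Rational(-23100823, 382341990) ≈ -0.060419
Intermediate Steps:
Function('f')(Z) = Rational(2, 7) (Function('f')(Z) = Mul(2, Pow(7, -1)) = Mul(2, Rational(1, 7)) = Rational(2, 7))
Function('s')(W) = Add(-204, Pow(W, 2), Mul(Rational(2, 7), W)) (Function('s')(W) = Add(Add(Pow(W, 2), Mul(Rational(2, 7), W)), -204) = Add(-204, Pow(W, 2), Mul(Rational(2, 7), W)))
Add(Mul(Function('y')(82, 95), Pow(Function('s')(-91), -1)), Mul(-3353, Pow(47490, -1))) = Add(Mul(82, Pow(Add(-204, Pow(-91, 2), Mul(Rational(2, 7), -91)), -1)), Mul(-3353, Pow(47490, -1))) = Add(Mul(82, Pow(Add(-204, 8281, -26), -1)), Mul(-3353, Rational(1, 47490))) = Add(Mul(82, Pow(8051, -1)), Rational(-3353, 47490)) = Add(Mul(82, Rational(1, 8051)), Rational(-3353, 47490)) = Add(Rational(82, 8051), Rational(-3353, 47490)) = Rational(-23100823, 382341990)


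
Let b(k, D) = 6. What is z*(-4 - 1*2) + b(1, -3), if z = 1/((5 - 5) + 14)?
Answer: 39/7 ≈ 5.5714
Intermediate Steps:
z = 1/14 (z = 1/(0 + 14) = 1/14 ≈ 0.071429)
z*(-4 - 1*2) + b(1, -3) = (-4 - 1*2)/14 + 6 = (-4 - 2)/14 + 6 = (1/14)*(-6) + 6 = -3/7 + 6 = 39/7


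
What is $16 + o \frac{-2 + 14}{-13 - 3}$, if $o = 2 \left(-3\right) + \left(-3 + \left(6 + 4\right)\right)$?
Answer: $\frac{61}{4} \approx 15.25$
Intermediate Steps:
$o = 1$ ($o = -6 + \left(-3 + 10\right) = -6 + 7 = 1$)
$16 + o \frac{-2 + 14}{-13 - 3} = 16 + 1 \frac{-2 + 14}{-13 - 3} = 16 + 1 \frac{12}{-13 - 3} = 16 + 1 \frac{12}{-16} = 16 + 1 \cdot 12 \left(- \frac{1}{16}\right) = 16 + 1 \left(- \frac{3}{4}\right) = 16 - \frac{3}{4} = \frac{61}{4}$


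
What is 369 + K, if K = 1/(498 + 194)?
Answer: 255349/692 ≈ 369.00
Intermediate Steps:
K = 1/692 ≈ 0.0014451
369 + K = 369 + 1/692 = 255349/692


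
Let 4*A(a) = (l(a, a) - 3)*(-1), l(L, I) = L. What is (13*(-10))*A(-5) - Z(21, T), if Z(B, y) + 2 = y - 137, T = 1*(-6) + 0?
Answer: -115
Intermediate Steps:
T = -6 (T = -6 + 0 = -6)
Z(B, y) = -139 + y (Z(B, y) = -2 + (y - 137) = -2 + (-137 + y) = -139 + y)
A(a) = 3/4 - a/4 (A(a) = ((a - 3)*(-1))/4 = ((-3 + a)*(-1))/4 = (3 - a)/4 = 3/4 - a/4)
(13*(-10))*A(-5) - Z(21, T) = (13*(-10))*(3/4 - 1/4*(-5)) - (-139 - 6) = -130*(3/4 + 5/4) - 1*(-145) = -130*2 + 145 = -260 + 145 = -115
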